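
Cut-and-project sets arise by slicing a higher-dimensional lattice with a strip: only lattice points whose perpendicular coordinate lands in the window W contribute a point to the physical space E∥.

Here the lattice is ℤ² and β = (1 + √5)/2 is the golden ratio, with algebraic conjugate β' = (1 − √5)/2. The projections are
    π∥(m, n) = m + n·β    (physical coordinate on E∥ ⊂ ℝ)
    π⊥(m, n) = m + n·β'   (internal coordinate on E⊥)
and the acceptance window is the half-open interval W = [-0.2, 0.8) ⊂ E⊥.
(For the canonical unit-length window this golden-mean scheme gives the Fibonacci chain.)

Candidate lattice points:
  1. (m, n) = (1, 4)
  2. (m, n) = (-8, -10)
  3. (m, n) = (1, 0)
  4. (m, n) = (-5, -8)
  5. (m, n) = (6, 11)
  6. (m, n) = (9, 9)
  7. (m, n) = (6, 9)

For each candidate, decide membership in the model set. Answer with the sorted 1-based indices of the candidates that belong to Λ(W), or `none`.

β' = (1−√5)/2 ≈ -0.61803.
candidate 1: (m,n)=(1,4) → π∥ = 1+4·β ≈ 7.47214, π⊥ = 1+4·β' ≈ -1.47214 ∉ [-0.2, 0.8) ⇒ out
candidate 2: (m,n)=(-8,-10) → π∥ = -8-10·β ≈ -24.18034, π⊥ = -8-10·β' ≈ -1.81966 ∉ [-0.2, 0.8) ⇒ out
candidate 3: (m,n)=(1,0) → π∥ = 1+0·β ≈ 1.00000, π⊥ = 1+0·β' ≈ 1.00000 ∉ [-0.2, 0.8) ⇒ out
candidate 4: (m,n)=(-5,-8) → π∥ = -5-8·β ≈ -17.94427, π⊥ = -5-8·β' ≈ -0.05573 ∈ [-0.2, 0.8) ⇒ IN Λ
candidate 5: (m,n)=(6,11) → π∥ = 6+11·β ≈ 23.79837, π⊥ = 6+11·β' ≈ -0.79837 ∉ [-0.2, 0.8) ⇒ out
candidate 6: (m,n)=(9,9) → π∥ = 9+9·β ≈ 23.56231, π⊥ = 9+9·β' ≈ 3.43769 ∉ [-0.2, 0.8) ⇒ out
candidate 7: (m,n)=(6,9) → π∥ = 6+9·β ≈ 20.56231, π⊥ = 6+9·β' ≈ 0.43769 ∈ [-0.2, 0.8) ⇒ IN Λ

4, 7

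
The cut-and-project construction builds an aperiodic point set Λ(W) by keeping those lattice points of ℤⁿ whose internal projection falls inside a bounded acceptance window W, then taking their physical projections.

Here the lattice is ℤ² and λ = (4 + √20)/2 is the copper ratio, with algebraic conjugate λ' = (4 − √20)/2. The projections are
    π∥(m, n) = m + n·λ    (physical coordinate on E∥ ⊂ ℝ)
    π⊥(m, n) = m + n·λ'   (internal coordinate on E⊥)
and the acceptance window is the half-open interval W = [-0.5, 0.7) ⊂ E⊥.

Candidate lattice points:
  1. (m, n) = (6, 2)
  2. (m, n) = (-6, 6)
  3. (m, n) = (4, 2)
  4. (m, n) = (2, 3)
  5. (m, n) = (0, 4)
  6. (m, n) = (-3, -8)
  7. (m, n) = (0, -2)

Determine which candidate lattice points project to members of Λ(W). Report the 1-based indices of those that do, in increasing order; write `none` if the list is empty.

Compute λ' = (4−√20)/2 = -0.236068, so π⊥(m,n) = m -0.236068·n.
#1 (6,2): internal coord 6 + (2)·λ' = +5.527864; +5.527864 ∉ [-0.5, 0.7) → out
#2 (-6,6): internal coord -6 + (6)·λ' = -7.416408; -7.416408 ∉ [-0.5, 0.7) → out
#3 (4,2): internal coord 4 + (2)·λ' = +3.527864; +3.527864 ∉ [-0.5, 0.7) → out
#4 (2,3): internal coord 2 + (3)·λ' = +1.291796; +1.291796 ∉ [-0.5, 0.7) → out
#5 (0,4): internal coord 0 + (4)·λ' = -0.944272; -0.944272 ∉ [-0.5, 0.7) → out
#6 (-3,-8): internal coord -3 + (-8)·λ' = -1.111456; -1.111456 ∉ [-0.5, 0.7) → out
#7 (0,-2): internal coord 0 + (-2)·λ' = +0.472136; +0.472136 ∈ [-0.5, 0.7) → IN Λ

7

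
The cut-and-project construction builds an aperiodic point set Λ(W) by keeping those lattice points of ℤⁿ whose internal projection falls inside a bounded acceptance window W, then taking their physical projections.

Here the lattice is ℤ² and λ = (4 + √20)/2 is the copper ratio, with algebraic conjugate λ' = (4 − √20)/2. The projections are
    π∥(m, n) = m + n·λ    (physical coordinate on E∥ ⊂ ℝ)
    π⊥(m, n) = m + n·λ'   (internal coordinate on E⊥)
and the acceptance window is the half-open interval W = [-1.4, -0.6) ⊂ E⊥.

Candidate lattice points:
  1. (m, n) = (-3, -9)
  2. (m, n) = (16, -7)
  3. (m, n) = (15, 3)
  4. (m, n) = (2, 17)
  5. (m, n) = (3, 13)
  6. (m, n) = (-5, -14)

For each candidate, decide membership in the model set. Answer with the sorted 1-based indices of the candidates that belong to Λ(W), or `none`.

1

λ' = (4−√20)/2 ≈ -0.2361.
candidate 1: (m,n)=(-3,-9) → π∥ = -3-9·λ ≈ -41.1246, π⊥ = -3-9·λ' ≈ -0.8754 ∈ [-1.4, -0.6) ⇒ IN Λ
candidate 2: (m,n)=(16,-7) → π∥ = 16-7·λ ≈ -13.6525, π⊥ = 16-7·λ' ≈ 17.6525 ∉ [-1.4, -0.6) ⇒ out
candidate 3: (m,n)=(15,3) → π∥ = 15+3·λ ≈ 27.7082, π⊥ = 15+3·λ' ≈ 14.2918 ∉ [-1.4, -0.6) ⇒ out
candidate 4: (m,n)=(2,17) → π∥ = 2+17·λ ≈ 74.0132, π⊥ = 2+17·λ' ≈ -2.0132 ∉ [-1.4, -0.6) ⇒ out
candidate 5: (m,n)=(3,13) → π∥ = 3+13·λ ≈ 58.0689, π⊥ = 3+13·λ' ≈ -0.0689 ∉ [-1.4, -0.6) ⇒ out
candidate 6: (m,n)=(-5,-14) → π∥ = -5-14·λ ≈ -64.3050, π⊥ = -5-14·λ' ≈ -1.6950 ∉ [-1.4, -0.6) ⇒ out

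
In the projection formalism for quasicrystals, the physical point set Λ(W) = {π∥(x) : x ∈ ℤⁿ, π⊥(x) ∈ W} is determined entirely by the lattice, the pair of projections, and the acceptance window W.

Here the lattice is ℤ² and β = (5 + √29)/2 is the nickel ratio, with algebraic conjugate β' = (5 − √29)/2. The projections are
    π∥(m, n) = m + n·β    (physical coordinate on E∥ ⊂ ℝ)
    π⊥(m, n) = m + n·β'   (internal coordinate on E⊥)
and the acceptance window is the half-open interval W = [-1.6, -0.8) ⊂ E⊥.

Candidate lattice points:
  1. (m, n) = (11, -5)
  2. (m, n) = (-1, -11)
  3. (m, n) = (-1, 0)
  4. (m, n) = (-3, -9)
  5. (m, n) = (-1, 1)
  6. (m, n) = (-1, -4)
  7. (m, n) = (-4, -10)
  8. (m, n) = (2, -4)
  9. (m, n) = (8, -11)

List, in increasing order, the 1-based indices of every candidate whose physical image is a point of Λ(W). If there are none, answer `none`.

3, 4, 5

β' = (5−√29)/2 ≈ -0.19258.
candidate 1: (m,n)=(11,-5) → π∥ = 11-5·β ≈ -14.96291, π⊥ = 11-5·β' ≈ 11.96291 ∉ [-1.6, -0.8) ⇒ out
candidate 2: (m,n)=(-1,-11) → π∥ = -1-11·β ≈ -58.11841, π⊥ = -1-11·β' ≈ 1.11841 ∉ [-1.6, -0.8) ⇒ out
candidate 3: (m,n)=(-1,0) → π∥ = -1+0·β ≈ -1.00000, π⊥ = -1+0·β' ≈ -1.00000 ∈ [-1.6, -0.8) ⇒ IN Λ
candidate 4: (m,n)=(-3,-9) → π∥ = -3-9·β ≈ -49.73324, π⊥ = -3-9·β' ≈ -1.26676 ∈ [-1.6, -0.8) ⇒ IN Λ
candidate 5: (m,n)=(-1,1) → π∥ = -1+1·β ≈ 4.19258, π⊥ = -1+1·β' ≈ -1.19258 ∈ [-1.6, -0.8) ⇒ IN Λ
candidate 6: (m,n)=(-1,-4) → π∥ = -1-4·β ≈ -21.77033, π⊥ = -1-4·β' ≈ -0.22967 ∉ [-1.6, -0.8) ⇒ out
candidate 7: (m,n)=(-4,-10) → π∥ = -4-10·β ≈ -55.92582, π⊥ = -4-10·β' ≈ -2.07418 ∉ [-1.6, -0.8) ⇒ out
candidate 8: (m,n)=(2,-4) → π∥ = 2-4·β ≈ -18.77033, π⊥ = 2-4·β' ≈ 2.77033 ∉ [-1.6, -0.8) ⇒ out
candidate 9: (m,n)=(8,-11) → π∥ = 8-11·β ≈ -49.11841, π⊥ = 8-11·β' ≈ 10.11841 ∉ [-1.6, -0.8) ⇒ out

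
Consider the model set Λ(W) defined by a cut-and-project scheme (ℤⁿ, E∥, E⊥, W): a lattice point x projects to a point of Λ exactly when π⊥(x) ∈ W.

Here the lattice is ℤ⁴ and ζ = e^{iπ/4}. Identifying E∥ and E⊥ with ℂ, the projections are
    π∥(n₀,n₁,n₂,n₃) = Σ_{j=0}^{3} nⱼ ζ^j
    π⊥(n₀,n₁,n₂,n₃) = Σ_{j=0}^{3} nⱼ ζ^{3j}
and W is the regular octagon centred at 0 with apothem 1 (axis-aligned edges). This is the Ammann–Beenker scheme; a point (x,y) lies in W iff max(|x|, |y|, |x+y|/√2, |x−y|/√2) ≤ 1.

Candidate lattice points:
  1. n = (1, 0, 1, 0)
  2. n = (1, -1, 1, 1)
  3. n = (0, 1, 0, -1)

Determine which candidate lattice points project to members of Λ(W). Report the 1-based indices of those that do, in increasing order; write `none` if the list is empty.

Internal map: ζ^{3j} for j=0..3 gives (1,0), (−√2/2,√2/2), (0,−1), (√2/2,√2/2).
candidate 1: n = (1, 0, 1, 0) → π⊥ ≈ (+1.00000, -1.00000); max(|x|,|y|,|x±y|/√2) = 1.41421 > 1 ⇒ ∉ W
candidate 2: n = (1, -1, 1, 1) → π⊥ ≈ (+2.41421, -1.00000); max(|x|,|y|,|x±y|/√2) = 2.41421 > 1 ⇒ ∉ W
candidate 3: n = (0, 1, 0, -1) → π⊥ ≈ (-1.41421, +0.00000); max(|x|,|y|,|x±y|/√2) = 1.41421 > 1 ⇒ ∉ W

none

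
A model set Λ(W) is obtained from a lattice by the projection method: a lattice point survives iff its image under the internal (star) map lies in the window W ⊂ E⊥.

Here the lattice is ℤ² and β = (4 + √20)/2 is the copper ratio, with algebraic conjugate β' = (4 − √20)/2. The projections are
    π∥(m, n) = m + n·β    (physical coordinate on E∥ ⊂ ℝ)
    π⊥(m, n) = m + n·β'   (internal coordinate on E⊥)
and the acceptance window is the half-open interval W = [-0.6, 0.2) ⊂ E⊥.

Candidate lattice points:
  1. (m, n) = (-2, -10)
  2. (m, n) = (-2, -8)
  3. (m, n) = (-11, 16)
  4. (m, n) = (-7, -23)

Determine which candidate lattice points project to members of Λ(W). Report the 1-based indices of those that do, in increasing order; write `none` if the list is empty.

2

Compute β' = (4−√20)/2 = -0.2361, so π⊥(m,n) = m -0.2361·n.
#1 (-2,-10): internal coord -2 + (-10)·β' = +0.3607; +0.3607 ∉ [-0.6, 0.2) → out
#2 (-2,-8): internal coord -2 + (-8)·β' = -0.1115; -0.1115 ∈ [-0.6, 0.2) → IN Λ
#3 (-11,16): internal coord -11 + (16)·β' = -14.7771; -14.7771 ∉ [-0.6, 0.2) → out
#4 (-7,-23): internal coord -7 + (-23)·β' = -1.5704; -1.5704 ∉ [-0.6, 0.2) → out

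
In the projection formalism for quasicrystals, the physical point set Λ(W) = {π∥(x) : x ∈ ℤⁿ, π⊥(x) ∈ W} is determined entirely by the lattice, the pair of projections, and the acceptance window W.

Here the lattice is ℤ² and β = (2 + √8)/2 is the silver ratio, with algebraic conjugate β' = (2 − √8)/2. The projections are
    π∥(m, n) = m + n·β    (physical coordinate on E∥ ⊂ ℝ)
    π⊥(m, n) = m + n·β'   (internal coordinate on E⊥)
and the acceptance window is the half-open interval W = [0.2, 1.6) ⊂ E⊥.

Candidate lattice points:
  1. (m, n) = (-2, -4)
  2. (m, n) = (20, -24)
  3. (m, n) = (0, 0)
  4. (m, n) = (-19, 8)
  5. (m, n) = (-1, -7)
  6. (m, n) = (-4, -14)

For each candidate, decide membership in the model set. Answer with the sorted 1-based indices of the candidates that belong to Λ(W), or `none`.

Numerically β ≈ 2.414214 and β' = −1/β ≈ -0.414214.
#1 (-2,-4): internal coord -2 + (-4)·β' = -0.343146; -0.343146 ∉ [0.2, 1.6) → out
#2 (20,-24): internal coord 20 + (-24)·β' = +29.941125; +29.941125 ∉ [0.2, 1.6) → out
#3 (0,0): internal coord 0 + (0)·β' = +0.000000; +0.000000 ∉ [0.2, 1.6) → out
#4 (-19,8): internal coord -19 + (8)·β' = -22.313708; -22.313708 ∉ [0.2, 1.6) → out
#5 (-1,-7): internal coord -1 + (-7)·β' = +1.899495; +1.899495 ∉ [0.2, 1.6) → out
#6 (-4,-14): internal coord -4 + (-14)·β' = +1.798990; +1.798990 ∉ [0.2, 1.6) → out

none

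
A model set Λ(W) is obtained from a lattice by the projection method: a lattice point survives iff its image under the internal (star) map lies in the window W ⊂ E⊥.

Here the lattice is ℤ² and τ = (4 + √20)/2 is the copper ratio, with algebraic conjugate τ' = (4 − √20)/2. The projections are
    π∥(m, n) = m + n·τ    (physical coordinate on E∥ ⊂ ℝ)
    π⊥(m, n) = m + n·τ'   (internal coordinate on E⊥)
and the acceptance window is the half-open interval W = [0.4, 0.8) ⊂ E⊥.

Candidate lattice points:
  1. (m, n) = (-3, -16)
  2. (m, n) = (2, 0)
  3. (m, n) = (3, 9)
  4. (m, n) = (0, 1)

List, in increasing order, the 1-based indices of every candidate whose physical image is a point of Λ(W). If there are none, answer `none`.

1

Compute τ' = (4−√20)/2 = -0.236068, so π⊥(m,n) = m -0.236068·n.
[1] lift (-3,-16): star map gives 0.777088; window check 0.4 ≤ 0.777088 < 0.8 is true → IN Λ
[2] lift (2,0): star map gives 2.000000; window check 0.4 ≤ 2.000000 < 0.8 is false → out
[3] lift (3,9): star map gives 0.875388; window check 0.4 ≤ 0.875388 < 0.8 is false → out
[4] lift (0,1): star map gives -0.236068; window check 0.4 ≤ -0.236068 < 0.8 is false → out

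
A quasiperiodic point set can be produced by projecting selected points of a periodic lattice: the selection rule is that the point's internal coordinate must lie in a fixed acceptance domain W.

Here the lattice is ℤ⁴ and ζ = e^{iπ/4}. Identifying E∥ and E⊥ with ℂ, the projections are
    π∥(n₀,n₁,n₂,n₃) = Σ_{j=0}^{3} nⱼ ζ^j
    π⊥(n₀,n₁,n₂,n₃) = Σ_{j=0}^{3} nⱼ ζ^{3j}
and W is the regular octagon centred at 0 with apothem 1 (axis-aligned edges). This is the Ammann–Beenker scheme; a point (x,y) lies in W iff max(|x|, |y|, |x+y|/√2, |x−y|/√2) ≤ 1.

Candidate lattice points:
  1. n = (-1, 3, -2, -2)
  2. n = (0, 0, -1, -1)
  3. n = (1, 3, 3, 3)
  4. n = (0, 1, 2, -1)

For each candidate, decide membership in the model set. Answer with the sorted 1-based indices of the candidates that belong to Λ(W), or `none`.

2

Internal map: ζ^{3j} for j=0..3 gives (1,0), (−√2/2,√2/2), (0,−1), (√2/2,√2/2).
candidate 1: n = (-1, 3, -2, -2) → π⊥ ≈ (-4.53553, +2.70711); max(|x|,|y|,|x±y|/√2) = 5.12132 > 1 ⇒ ∉ W
candidate 2: n = (0, 0, -1, -1) → π⊥ ≈ (-0.70711, +0.29289); max(|x|,|y|,|x±y|/√2) = 0.70711 ≤ 1 ⇒ ∈ W
candidate 3: n = (1, 3, 3, 3) → π⊥ ≈ (+1.00000, +1.24264); max(|x|,|y|,|x±y|/√2) = 1.58579 > 1 ⇒ ∉ W
candidate 4: n = (0, 1, 2, -1) → π⊥ ≈ (-1.41421, -2.00000); max(|x|,|y|,|x±y|/√2) = 2.41421 > 1 ⇒ ∉ W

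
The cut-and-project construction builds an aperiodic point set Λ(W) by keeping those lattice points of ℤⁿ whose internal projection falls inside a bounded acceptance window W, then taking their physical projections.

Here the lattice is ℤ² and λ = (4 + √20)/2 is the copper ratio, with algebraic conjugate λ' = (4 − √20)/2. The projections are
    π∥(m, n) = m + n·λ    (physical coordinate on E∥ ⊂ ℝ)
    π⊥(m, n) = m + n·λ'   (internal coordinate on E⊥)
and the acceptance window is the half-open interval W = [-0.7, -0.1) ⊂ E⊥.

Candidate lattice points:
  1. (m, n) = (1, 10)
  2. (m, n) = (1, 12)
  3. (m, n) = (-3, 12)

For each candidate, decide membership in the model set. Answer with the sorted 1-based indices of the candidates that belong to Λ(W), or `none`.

none

λ' = (4−√20)/2 ≈ -0.23607.
[1] lift (1,10): star map gives -1.36068; window check -0.7 ≤ -1.36068 < -0.1 is false → out
[2] lift (1,12): star map gives -1.83282; window check -0.7 ≤ -1.83282 < -0.1 is false → out
[3] lift (-3,12): star map gives -5.83282; window check -0.7 ≤ -5.83282 < -0.1 is false → out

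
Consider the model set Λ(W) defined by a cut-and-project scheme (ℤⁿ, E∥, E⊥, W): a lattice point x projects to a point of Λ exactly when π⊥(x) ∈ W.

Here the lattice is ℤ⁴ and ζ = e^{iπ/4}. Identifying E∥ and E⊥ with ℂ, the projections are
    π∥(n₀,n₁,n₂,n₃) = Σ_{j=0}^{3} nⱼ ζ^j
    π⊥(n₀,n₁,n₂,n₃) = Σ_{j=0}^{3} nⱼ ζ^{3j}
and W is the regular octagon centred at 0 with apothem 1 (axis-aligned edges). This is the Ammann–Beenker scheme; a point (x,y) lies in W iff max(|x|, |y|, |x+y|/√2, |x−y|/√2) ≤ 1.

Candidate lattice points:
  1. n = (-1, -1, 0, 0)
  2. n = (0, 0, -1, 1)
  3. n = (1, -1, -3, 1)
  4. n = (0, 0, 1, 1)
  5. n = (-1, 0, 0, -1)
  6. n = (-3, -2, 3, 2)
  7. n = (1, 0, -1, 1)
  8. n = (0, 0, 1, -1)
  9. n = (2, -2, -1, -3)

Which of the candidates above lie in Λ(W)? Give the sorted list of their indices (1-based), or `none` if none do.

1, 4

With ζ = e^{iπ/4} the internal vectors are ζ^0,ζ^3,ζ^6,ζ^9.
candidate 1: n = (-1, -1, 0, 0) → π⊥ ≈ (-0.29289, -0.70711); max(|x|,|y|,|x±y|/√2) = 0.70711 ≤ 1 ⇒ ∈ W
candidate 2: n = (0, 0, -1, 1) → π⊥ ≈ (+0.70711, +1.70711); max(|x|,|y|,|x±y|/√2) = 1.70711 > 1 ⇒ ∉ W
candidate 3: n = (1, -1, -3, 1) → π⊥ ≈ (+2.41421, +3.00000); max(|x|,|y|,|x±y|/√2) = 3.82843 > 1 ⇒ ∉ W
candidate 4: n = (0, 0, 1, 1) → π⊥ ≈ (+0.70711, -0.29289); max(|x|,|y|,|x±y|/√2) = 0.70711 ≤ 1 ⇒ ∈ W
candidate 5: n = (-1, 0, 0, -1) → π⊥ ≈ (-1.70711, -0.70711); max(|x|,|y|,|x±y|/√2) = 1.70711 > 1 ⇒ ∉ W
candidate 6: n = (-3, -2, 3, 2) → π⊥ ≈ (-0.17157, -3.00000); max(|x|,|y|,|x±y|/√2) = 3.00000 > 1 ⇒ ∉ W
candidate 7: n = (1, 0, -1, 1) → π⊥ ≈ (+1.70711, +1.70711); max(|x|,|y|,|x±y|/√2) = 2.41421 > 1 ⇒ ∉ W
candidate 8: n = (0, 0, 1, -1) → π⊥ ≈ (-0.70711, -1.70711); max(|x|,|y|,|x±y|/√2) = 1.70711 > 1 ⇒ ∉ W
candidate 9: n = (2, -2, -1, -3) → π⊥ ≈ (+1.29289, -2.53553); max(|x|,|y|,|x±y|/√2) = 2.70711 > 1 ⇒ ∉ W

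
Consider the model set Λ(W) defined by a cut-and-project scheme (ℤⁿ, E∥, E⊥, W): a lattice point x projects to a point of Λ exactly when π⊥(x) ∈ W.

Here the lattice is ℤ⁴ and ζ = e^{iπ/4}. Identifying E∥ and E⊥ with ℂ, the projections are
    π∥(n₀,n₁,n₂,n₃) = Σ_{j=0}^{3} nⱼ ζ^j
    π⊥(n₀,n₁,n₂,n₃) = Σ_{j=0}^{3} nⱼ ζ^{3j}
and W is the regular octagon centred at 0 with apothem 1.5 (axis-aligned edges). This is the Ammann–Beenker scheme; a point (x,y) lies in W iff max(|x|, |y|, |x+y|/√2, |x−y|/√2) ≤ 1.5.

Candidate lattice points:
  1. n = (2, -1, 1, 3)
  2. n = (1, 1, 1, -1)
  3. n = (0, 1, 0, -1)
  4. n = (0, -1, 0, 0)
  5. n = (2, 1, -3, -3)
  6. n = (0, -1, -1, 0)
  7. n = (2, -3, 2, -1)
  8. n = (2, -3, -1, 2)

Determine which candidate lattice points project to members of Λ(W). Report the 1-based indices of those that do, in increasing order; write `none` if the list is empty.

With ζ = e^{iπ/4} the internal vectors are ζ^0,ζ^3,ζ^6,ζ^9.
candidate 1: n = (2, -1, 1, 3) → π⊥ ≈ (+4.82843, +0.41421); max(|x|,|y|,|x±y|/√2) = 4.82843 > 1.5 ⇒ ∉ W
candidate 2: n = (1, 1, 1, -1) → π⊥ ≈ (-0.41421, -1.00000); max(|x|,|y|,|x±y|/√2) = 1.00000 ≤ 1.5 ⇒ ∈ W
candidate 3: n = (0, 1, 0, -1) → π⊥ ≈ (-1.41421, +0.00000); max(|x|,|y|,|x±y|/√2) = 1.41421 ≤ 1.5 ⇒ ∈ W
candidate 4: n = (0, -1, 0, 0) → π⊥ ≈ (+0.70711, -0.70711); max(|x|,|y|,|x±y|/√2) = 1.00000 ≤ 1.5 ⇒ ∈ W
candidate 5: n = (2, 1, -3, -3) → π⊥ ≈ (-0.82843, +1.58579); max(|x|,|y|,|x±y|/√2) = 1.70711 > 1.5 ⇒ ∉ W
candidate 6: n = (0, -1, -1, 0) → π⊥ ≈ (+0.70711, +0.29289); max(|x|,|y|,|x±y|/√2) = 0.70711 ≤ 1.5 ⇒ ∈ W
candidate 7: n = (2, -3, 2, -1) → π⊥ ≈ (+3.41421, -4.82843); max(|x|,|y|,|x±y|/√2) = 5.82843 > 1.5 ⇒ ∉ W
candidate 8: n = (2, -3, -1, 2) → π⊥ ≈ (+5.53553, +0.29289); max(|x|,|y|,|x±y|/√2) = 5.53553 > 1.5 ⇒ ∉ W

2, 3, 4, 6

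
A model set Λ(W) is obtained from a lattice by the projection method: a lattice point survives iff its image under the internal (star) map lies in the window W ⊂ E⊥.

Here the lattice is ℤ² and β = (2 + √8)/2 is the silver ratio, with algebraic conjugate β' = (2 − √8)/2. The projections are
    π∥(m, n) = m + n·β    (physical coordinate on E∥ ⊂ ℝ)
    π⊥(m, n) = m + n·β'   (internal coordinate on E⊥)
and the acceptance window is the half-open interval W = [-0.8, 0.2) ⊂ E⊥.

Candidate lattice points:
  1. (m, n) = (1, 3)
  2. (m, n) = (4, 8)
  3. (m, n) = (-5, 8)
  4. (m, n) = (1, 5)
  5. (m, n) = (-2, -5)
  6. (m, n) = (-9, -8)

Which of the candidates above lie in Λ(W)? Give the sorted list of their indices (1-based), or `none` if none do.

1, 5

Compute β' = (2−√8)/2 = -0.4142, so π⊥(m,n) = m -0.4142·n.
#1 (1,3): internal coord 1 + (3)·β' = -0.2426; -0.2426 ∈ [-0.8, 0.2) → IN Λ
#2 (4,8): internal coord 4 + (8)·β' = +0.6863; +0.6863 ∉ [-0.8, 0.2) → out
#3 (-5,8): internal coord -5 + (8)·β' = -8.3137; -8.3137 ∉ [-0.8, 0.2) → out
#4 (1,5): internal coord 1 + (5)·β' = -1.0711; -1.0711 ∉ [-0.8, 0.2) → out
#5 (-2,-5): internal coord -2 + (-5)·β' = +0.0711; +0.0711 ∈ [-0.8, 0.2) → IN Λ
#6 (-9,-8): internal coord -9 + (-8)·β' = -5.6863; -5.6863 ∉ [-0.8, 0.2) → out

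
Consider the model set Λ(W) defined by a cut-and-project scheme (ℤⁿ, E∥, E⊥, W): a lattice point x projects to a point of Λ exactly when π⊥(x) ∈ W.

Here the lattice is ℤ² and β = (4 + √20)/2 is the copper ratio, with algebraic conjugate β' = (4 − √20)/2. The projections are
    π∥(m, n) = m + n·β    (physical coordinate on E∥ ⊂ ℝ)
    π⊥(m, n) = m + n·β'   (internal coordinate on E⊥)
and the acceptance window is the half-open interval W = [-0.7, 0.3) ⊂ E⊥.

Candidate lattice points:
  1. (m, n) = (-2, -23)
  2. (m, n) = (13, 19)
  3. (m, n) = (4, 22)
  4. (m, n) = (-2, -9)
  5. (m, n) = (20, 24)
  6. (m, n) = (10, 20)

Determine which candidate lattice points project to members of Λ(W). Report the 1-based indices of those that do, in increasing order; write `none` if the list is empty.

4

β' = (4−√20)/2 ≈ -0.236068.
candidate 1: (m,n)=(-2,-23) → π∥ = -2-23·β ≈ -99.429563, π⊥ = -2-23·β' ≈ 3.429563 ∉ [-0.7, 0.3) ⇒ out
candidate 2: (m,n)=(13,19) → π∥ = 13+19·β ≈ 93.485292, π⊥ = 13+19·β' ≈ 8.514708 ∉ [-0.7, 0.3) ⇒ out
candidate 3: (m,n)=(4,22) → π∥ = 4+22·β ≈ 97.193496, π⊥ = 4+22·β' ≈ -1.193496 ∉ [-0.7, 0.3) ⇒ out
candidate 4: (m,n)=(-2,-9) → π∥ = -2-9·β ≈ -40.124612, π⊥ = -2-9·β' ≈ 0.124612 ∈ [-0.7, 0.3) ⇒ IN Λ
candidate 5: (m,n)=(20,24) → π∥ = 20+24·β ≈ 121.665631, π⊥ = 20+24·β' ≈ 14.334369 ∉ [-0.7, 0.3) ⇒ out
candidate 6: (m,n)=(10,20) → π∥ = 10+20·β ≈ 94.721360, π⊥ = 10+20·β' ≈ 5.278640 ∉ [-0.7, 0.3) ⇒ out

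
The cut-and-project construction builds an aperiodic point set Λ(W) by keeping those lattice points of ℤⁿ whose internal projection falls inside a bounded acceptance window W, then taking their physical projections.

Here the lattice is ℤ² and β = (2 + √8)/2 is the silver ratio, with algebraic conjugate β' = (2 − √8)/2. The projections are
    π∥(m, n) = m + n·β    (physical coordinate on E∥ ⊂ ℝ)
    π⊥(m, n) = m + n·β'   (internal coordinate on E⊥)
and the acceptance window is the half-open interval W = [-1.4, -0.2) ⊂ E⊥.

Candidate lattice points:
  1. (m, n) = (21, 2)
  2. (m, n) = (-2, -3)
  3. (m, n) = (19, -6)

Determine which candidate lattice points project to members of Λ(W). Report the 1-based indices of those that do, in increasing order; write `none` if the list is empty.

2

Compute β' = (2−√8)/2 = -0.4142, so π⊥(m,n) = m -0.4142·n.
#1 (21,2): internal coord 21 + (2)·β' = +20.1716; +20.1716 ∉ [-1.4, -0.2) → out
#2 (-2,-3): internal coord -2 + (-3)·β' = -0.7574; -0.7574 ∈ [-1.4, -0.2) → IN Λ
#3 (19,-6): internal coord 19 + (-6)·β' = +21.4853; +21.4853 ∉ [-1.4, -0.2) → out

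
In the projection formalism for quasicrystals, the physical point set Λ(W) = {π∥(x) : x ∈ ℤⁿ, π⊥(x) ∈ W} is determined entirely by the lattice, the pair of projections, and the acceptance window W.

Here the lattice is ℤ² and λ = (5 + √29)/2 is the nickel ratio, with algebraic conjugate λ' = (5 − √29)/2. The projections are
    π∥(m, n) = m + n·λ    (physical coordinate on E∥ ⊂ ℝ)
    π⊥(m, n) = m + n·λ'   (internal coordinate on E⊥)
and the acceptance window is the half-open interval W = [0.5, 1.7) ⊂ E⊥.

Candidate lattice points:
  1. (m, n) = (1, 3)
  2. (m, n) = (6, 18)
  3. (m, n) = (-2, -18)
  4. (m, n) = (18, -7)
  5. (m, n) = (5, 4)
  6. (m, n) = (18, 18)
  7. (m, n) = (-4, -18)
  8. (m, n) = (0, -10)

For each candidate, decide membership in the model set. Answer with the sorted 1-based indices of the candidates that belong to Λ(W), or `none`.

Numerically λ ≈ 5.192582 and λ' = −1/λ ≈ -0.192582.
#1 (1,3): internal coord 1 + (3)·λ' = +0.422253; +0.422253 ∉ [0.5, 1.7) → out
#2 (6,18): internal coord 6 + (18)·λ' = +2.533517; +2.533517 ∉ [0.5, 1.7) → out
#3 (-2,-18): internal coord -2 + (-18)·λ' = +1.466483; +1.466483 ∈ [0.5, 1.7) → IN Λ
#4 (18,-7): internal coord 18 + (-7)·λ' = +19.348077; +19.348077 ∉ [0.5, 1.7) → out
#5 (5,4): internal coord 5 + (4)·λ' = +4.229670; +4.229670 ∉ [0.5, 1.7) → out
#6 (18,18): internal coord 18 + (18)·λ' = +14.533517; +14.533517 ∉ [0.5, 1.7) → out
#7 (-4,-18): internal coord -4 + (-18)·λ' = -0.533517; -0.533517 ∉ [0.5, 1.7) → out
#8 (0,-10): internal coord 0 + (-10)·λ' = +1.925824; +1.925824 ∉ [0.5, 1.7) → out

3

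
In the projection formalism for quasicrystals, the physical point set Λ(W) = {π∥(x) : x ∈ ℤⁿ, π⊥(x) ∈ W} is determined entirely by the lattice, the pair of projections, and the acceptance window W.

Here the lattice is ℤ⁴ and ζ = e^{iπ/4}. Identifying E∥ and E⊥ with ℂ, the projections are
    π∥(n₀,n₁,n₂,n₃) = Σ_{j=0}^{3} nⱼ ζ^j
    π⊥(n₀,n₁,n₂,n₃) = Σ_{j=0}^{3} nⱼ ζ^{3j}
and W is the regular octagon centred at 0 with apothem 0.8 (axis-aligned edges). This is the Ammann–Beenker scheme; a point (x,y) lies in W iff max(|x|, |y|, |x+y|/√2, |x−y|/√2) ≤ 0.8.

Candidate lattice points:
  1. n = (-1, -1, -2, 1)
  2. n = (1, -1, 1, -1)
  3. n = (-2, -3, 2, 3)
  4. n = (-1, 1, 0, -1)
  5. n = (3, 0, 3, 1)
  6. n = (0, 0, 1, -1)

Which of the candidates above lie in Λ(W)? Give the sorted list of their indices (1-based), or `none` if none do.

none

With ζ = e^{iπ/4} the internal vectors are ζ^0,ζ^3,ζ^6,ζ^9.
#1 (-1, -1, -2, 1): internal (0.4142, 2.0000); octagon support 2.0000 vs apothem 0.8 → ∉ W
#2 (1, -1, 1, -1): internal (1.0000, -2.4142); octagon support 2.4142 vs apothem 0.8 → ∉ W
#3 (-2, -3, 2, 3): internal (2.2426, -2.0000); octagon support 3.0000 vs apothem 0.8 → ∉ W
#4 (-1, 1, 0, -1): internal (-2.4142, 0.0000); octagon support 2.4142 vs apothem 0.8 → ∉ W
#5 (3, 0, 3, 1): internal (3.7071, -2.2929); octagon support 4.2426 vs apothem 0.8 → ∉ W
#6 (0, 0, 1, -1): internal (-0.7071, -1.7071); octagon support 1.7071 vs apothem 0.8 → ∉ W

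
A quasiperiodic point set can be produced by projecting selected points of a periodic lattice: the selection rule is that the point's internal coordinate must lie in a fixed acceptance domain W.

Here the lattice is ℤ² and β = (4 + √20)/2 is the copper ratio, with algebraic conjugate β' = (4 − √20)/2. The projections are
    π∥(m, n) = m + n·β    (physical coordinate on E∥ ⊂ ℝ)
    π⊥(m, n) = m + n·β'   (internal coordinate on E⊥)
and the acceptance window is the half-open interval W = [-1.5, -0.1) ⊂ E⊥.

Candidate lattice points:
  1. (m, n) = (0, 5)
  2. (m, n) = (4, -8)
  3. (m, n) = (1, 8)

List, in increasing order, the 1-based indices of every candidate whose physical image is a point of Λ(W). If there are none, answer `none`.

Compute β' = (4−√20)/2 = -0.23607, so π⊥(m,n) = m -0.23607·n.
candidate 1: (m,n)=(0,5) → π∥ = 0+5·β ≈ 21.18034, π⊥ = 0+5·β' ≈ -1.18034 ∈ [-1.5, -0.1) ⇒ IN Λ
candidate 2: (m,n)=(4,-8) → π∥ = 4-8·β ≈ -29.88854, π⊥ = 4-8·β' ≈ 5.88854 ∉ [-1.5, -0.1) ⇒ out
candidate 3: (m,n)=(1,8) → π∥ = 1+8·β ≈ 34.88854, π⊥ = 1+8·β' ≈ -0.88854 ∈ [-1.5, -0.1) ⇒ IN Λ

1, 3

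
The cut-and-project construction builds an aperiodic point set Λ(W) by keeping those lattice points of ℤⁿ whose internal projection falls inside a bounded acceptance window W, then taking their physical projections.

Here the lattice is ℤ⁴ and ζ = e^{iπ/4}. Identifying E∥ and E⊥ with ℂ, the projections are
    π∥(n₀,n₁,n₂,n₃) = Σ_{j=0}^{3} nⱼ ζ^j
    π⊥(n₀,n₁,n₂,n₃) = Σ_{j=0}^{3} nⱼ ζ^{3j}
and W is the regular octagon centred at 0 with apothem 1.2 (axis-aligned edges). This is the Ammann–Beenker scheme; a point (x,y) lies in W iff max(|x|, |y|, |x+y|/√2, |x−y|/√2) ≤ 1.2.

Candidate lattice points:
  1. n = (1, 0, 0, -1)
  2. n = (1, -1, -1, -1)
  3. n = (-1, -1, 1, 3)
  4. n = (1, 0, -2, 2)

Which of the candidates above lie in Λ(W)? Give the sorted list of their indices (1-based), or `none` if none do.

1, 2

Internal map: ζ^{3j} for j=0..3 gives (1,0), (−√2/2,√2/2), (0,−1), (√2/2,√2/2).
#1 (1, 0, 0, -1): internal (0.292893, -0.707107); octagon support 0.707107 vs apothem 1.2 → ∈ W
#2 (1, -1, -1, -1): internal (1.000000, -0.414214); octagon support 1.000000 vs apothem 1.2 → ∈ W
#3 (-1, -1, 1, 3): internal (1.828427, 0.414214); octagon support 1.828427 vs apothem 1.2 → ∉ W
#4 (1, 0, -2, 2): internal (2.414214, 3.414214); octagon support 4.121320 vs apothem 1.2 → ∉ W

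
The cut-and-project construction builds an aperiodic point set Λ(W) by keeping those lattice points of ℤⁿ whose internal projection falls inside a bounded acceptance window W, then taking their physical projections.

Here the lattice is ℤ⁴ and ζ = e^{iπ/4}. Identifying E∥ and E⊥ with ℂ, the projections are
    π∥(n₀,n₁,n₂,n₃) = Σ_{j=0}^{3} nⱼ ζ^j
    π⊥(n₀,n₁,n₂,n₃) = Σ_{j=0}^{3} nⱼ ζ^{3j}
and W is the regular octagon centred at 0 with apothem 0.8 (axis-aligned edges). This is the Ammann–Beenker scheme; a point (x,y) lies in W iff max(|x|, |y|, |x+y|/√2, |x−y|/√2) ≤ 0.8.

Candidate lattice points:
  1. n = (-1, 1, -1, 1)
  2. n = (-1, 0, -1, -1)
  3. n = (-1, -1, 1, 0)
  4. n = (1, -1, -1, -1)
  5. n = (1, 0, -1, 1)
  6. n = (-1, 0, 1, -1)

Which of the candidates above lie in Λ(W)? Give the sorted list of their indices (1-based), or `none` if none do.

π⊥(n) = n₀ + n₁ζ³ + n₂ζ⁶ + n₃ζ⁹ where ζ = e^{iπ/4}.
#1 (-1, 1, -1, 1): internal (-1.00000, 2.41421); octagon support 2.41421 vs apothem 0.8 → ∉ W
#2 (-1, 0, -1, -1): internal (-1.70711, 0.29289); octagon support 1.70711 vs apothem 0.8 → ∉ W
#3 (-1, -1, 1, 0): internal (-0.29289, -1.70711); octagon support 1.70711 vs apothem 0.8 → ∉ W
#4 (1, -1, -1, -1): internal (1.00000, -0.41421); octagon support 1.00000 vs apothem 0.8 → ∉ W
#5 (1, 0, -1, 1): internal (1.70711, 1.70711); octagon support 2.41421 vs apothem 0.8 → ∉ W
#6 (-1, 0, 1, -1): internal (-1.70711, -1.70711); octagon support 2.41421 vs apothem 0.8 → ∉ W

none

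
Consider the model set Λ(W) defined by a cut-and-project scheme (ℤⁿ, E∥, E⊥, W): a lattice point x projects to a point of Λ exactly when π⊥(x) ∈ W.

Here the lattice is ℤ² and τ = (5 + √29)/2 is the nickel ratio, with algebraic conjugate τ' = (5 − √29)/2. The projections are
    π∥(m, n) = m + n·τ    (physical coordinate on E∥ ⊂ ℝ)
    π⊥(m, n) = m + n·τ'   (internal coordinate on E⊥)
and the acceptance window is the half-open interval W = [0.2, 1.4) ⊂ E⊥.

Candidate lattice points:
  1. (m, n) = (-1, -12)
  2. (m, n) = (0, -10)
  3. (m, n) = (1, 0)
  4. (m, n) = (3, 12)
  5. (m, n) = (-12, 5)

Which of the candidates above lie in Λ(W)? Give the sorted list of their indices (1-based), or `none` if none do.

1, 3, 4

Compute τ' = (5−√29)/2 = -0.1926, so π⊥(m,n) = m -0.1926·n.
candidate 1: (m,n)=(-1,-12) → π∥ = -1-12·τ ≈ -63.3110, π⊥ = -1-12·τ' ≈ 1.3110 ∈ [0.2, 1.4) ⇒ IN Λ
candidate 2: (m,n)=(0,-10) → π∥ = 0-10·τ ≈ -51.9258, π⊥ = 0-10·τ' ≈ 1.9258 ∉ [0.2, 1.4) ⇒ out
candidate 3: (m,n)=(1,0) → π∥ = 1+0·τ ≈ 1.0000, π⊥ = 1+0·τ' ≈ 1.0000 ∈ [0.2, 1.4) ⇒ IN Λ
candidate 4: (m,n)=(3,12) → π∥ = 3+12·τ ≈ 65.3110, π⊥ = 3+12·τ' ≈ 0.6890 ∈ [0.2, 1.4) ⇒ IN Λ
candidate 5: (m,n)=(-12,5) → π∥ = -12+5·τ ≈ 13.9629, π⊥ = -12+5·τ' ≈ -12.9629 ∉ [0.2, 1.4) ⇒ out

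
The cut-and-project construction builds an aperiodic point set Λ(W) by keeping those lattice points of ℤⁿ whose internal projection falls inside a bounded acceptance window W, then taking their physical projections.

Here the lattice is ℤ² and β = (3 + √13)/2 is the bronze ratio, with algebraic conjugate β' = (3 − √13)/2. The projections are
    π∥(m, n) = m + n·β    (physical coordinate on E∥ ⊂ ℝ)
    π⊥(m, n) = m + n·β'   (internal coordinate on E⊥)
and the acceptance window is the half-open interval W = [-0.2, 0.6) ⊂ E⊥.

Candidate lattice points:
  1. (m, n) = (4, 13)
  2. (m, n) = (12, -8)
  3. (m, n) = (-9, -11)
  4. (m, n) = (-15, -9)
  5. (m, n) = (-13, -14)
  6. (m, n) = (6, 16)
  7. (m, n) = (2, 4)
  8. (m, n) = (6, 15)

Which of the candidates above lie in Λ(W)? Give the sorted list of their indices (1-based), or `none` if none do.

Numerically β ≈ 3.302776 and β' = −1/β ≈ -0.302776.
#1 (4,13): internal coord 4 + (13)·β' = +0.063917; +0.063917 ∈ [-0.2, 0.6) → IN Λ
#2 (12,-8): internal coord 12 + (-8)·β' = +14.422205; +14.422205 ∉ [-0.2, 0.6) → out
#3 (-9,-11): internal coord -9 + (-11)·β' = -5.669468; -5.669468 ∉ [-0.2, 0.6) → out
#4 (-15,-9): internal coord -15 + (-9)·β' = -12.275019; -12.275019 ∉ [-0.2, 0.6) → out
#5 (-13,-14): internal coord -13 + (-14)·β' = -8.761141; -8.761141 ∉ [-0.2, 0.6) → out
#6 (6,16): internal coord 6 + (16)·β' = +1.155590; +1.155590 ∉ [-0.2, 0.6) → out
#7 (2,4): internal coord 2 + (4)·β' = +0.788897; +0.788897 ∉ [-0.2, 0.6) → out
#8 (6,15): internal coord 6 + (15)·β' = +1.458365; +1.458365 ∉ [-0.2, 0.6) → out

1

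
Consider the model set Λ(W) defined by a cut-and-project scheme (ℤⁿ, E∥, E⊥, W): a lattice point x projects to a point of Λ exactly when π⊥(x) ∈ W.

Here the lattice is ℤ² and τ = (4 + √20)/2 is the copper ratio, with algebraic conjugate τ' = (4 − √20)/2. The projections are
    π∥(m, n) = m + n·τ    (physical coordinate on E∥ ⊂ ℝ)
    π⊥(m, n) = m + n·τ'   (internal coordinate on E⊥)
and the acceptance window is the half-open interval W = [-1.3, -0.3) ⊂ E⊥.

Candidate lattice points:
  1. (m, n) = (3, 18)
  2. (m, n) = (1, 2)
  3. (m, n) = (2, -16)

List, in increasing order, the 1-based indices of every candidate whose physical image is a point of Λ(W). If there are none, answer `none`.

1

Numerically τ ≈ 4.23607 and τ' = −1/τ ≈ -0.23607.
candidate 1: (m,n)=(3,18) → π∥ = 3+18·τ ≈ 79.24922, π⊥ = 3+18·τ' ≈ -1.24922 ∈ [-1.3, -0.3) ⇒ IN Λ
candidate 2: (m,n)=(1,2) → π∥ = 1+2·τ ≈ 9.47214, π⊥ = 1+2·τ' ≈ 0.52786 ∉ [-1.3, -0.3) ⇒ out
candidate 3: (m,n)=(2,-16) → π∥ = 2-16·τ ≈ -65.77709, π⊥ = 2-16·τ' ≈ 5.77709 ∉ [-1.3, -0.3) ⇒ out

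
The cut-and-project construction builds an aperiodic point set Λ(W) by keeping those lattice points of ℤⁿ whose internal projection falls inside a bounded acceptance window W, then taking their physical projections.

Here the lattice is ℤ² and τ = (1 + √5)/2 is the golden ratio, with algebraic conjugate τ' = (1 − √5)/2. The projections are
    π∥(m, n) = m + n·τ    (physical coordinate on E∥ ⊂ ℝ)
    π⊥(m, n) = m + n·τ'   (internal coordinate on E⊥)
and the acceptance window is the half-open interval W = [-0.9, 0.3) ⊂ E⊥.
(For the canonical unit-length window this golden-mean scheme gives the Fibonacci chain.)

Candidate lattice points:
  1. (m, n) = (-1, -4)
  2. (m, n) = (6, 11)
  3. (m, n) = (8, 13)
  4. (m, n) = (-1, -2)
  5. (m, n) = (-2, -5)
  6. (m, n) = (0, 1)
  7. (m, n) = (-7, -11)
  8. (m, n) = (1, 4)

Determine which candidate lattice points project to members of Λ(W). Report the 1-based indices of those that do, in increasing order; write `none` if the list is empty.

2, 3, 4, 6, 7

Compute τ' = (1−√5)/2 = -0.6180, so π⊥(m,n) = m -0.6180·n.
candidate 1: (m,n)=(-1,-4) → π∥ = -1-4·τ ≈ -7.4721, π⊥ = -1-4·τ' ≈ 1.4721 ∉ [-0.9, 0.3) ⇒ out
candidate 2: (m,n)=(6,11) → π∥ = 6+11·τ ≈ 23.7984, π⊥ = 6+11·τ' ≈ -0.7984 ∈ [-0.9, 0.3) ⇒ IN Λ
candidate 3: (m,n)=(8,13) → π∥ = 8+13·τ ≈ 29.0344, π⊥ = 8+13·τ' ≈ -0.0344 ∈ [-0.9, 0.3) ⇒ IN Λ
candidate 4: (m,n)=(-1,-2) → π∥ = -1-2·τ ≈ -4.2361, π⊥ = -1-2·τ' ≈ 0.2361 ∈ [-0.9, 0.3) ⇒ IN Λ
candidate 5: (m,n)=(-2,-5) → π∥ = -2-5·τ ≈ -10.0902, π⊥ = -2-5·τ' ≈ 1.0902 ∉ [-0.9, 0.3) ⇒ out
candidate 6: (m,n)=(0,1) → π∥ = 0+1·τ ≈ 1.6180, π⊥ = 0+1·τ' ≈ -0.6180 ∈ [-0.9, 0.3) ⇒ IN Λ
candidate 7: (m,n)=(-7,-11) → π∥ = -7-11·τ ≈ -24.7984, π⊥ = -7-11·τ' ≈ -0.2016 ∈ [-0.9, 0.3) ⇒ IN Λ
candidate 8: (m,n)=(1,4) → π∥ = 1+4·τ ≈ 7.4721, π⊥ = 1+4·τ' ≈ -1.4721 ∉ [-0.9, 0.3) ⇒ out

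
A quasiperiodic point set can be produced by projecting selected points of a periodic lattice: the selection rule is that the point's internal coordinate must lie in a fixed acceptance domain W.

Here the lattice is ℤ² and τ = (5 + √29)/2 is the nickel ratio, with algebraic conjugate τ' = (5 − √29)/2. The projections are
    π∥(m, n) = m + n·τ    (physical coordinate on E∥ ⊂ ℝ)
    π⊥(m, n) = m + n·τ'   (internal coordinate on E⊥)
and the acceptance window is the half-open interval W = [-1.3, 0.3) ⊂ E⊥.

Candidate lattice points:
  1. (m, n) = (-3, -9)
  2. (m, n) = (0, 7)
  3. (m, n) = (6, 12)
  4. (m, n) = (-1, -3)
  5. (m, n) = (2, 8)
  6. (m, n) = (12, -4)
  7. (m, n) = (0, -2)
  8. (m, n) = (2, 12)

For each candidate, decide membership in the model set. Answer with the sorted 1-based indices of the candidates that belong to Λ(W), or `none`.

1, 4, 8

Numerically τ ≈ 5.192582 and τ' = −1/τ ≈ -0.192582.
candidate 1: (m,n)=(-3,-9) → π∥ = -3-9·τ ≈ -49.733242, π⊥ = -3-9·τ' ≈ -1.266758 ∈ [-1.3, 0.3) ⇒ IN Λ
candidate 2: (m,n)=(0,7) → π∥ = 0+7·τ ≈ 36.348077, π⊥ = 0+7·τ' ≈ -1.348077 ∉ [-1.3, 0.3) ⇒ out
candidate 3: (m,n)=(6,12) → π∥ = 6+12·τ ≈ 68.310989, π⊥ = 6+12·τ' ≈ 3.689011 ∉ [-1.3, 0.3) ⇒ out
candidate 4: (m,n)=(-1,-3) → π∥ = -1-3·τ ≈ -16.577747, π⊥ = -1-3·τ' ≈ -0.422253 ∈ [-1.3, 0.3) ⇒ IN Λ
candidate 5: (m,n)=(2,8) → π∥ = 2+8·τ ≈ 43.540659, π⊥ = 2+8·τ' ≈ 0.459341 ∉ [-1.3, 0.3) ⇒ out
candidate 6: (m,n)=(12,-4) → π∥ = 12-4·τ ≈ -8.770330, π⊥ = 12-4·τ' ≈ 12.770330 ∉ [-1.3, 0.3) ⇒ out
candidate 7: (m,n)=(0,-2) → π∥ = 0-2·τ ≈ -10.385165, π⊥ = 0-2·τ' ≈ 0.385165 ∉ [-1.3, 0.3) ⇒ out
candidate 8: (m,n)=(2,12) → π∥ = 2+12·τ ≈ 64.310989, π⊥ = 2+12·τ' ≈ -0.310989 ∈ [-1.3, 0.3) ⇒ IN Λ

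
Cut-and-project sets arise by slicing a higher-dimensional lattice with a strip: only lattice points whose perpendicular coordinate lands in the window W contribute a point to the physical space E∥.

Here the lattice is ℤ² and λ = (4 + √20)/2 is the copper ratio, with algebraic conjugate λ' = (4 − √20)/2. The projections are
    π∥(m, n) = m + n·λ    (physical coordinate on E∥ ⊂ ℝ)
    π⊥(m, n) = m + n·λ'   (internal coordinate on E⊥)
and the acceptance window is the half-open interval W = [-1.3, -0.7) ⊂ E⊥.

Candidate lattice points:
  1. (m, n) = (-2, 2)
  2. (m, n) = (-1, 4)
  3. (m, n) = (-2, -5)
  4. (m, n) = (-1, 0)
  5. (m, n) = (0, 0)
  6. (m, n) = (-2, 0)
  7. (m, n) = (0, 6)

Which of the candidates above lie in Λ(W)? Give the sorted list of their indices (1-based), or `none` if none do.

3, 4

Compute λ' = (4−√20)/2 = -0.23607, so π⊥(m,n) = m -0.23607·n.
candidate 1: (m,n)=(-2,2) → π∥ = -2+2·λ ≈ 6.47214, π⊥ = -2+2·λ' ≈ -2.47214 ∉ [-1.3, -0.7) ⇒ out
candidate 2: (m,n)=(-1,4) → π∥ = -1+4·λ ≈ 15.94427, π⊥ = -1+4·λ' ≈ -1.94427 ∉ [-1.3, -0.7) ⇒ out
candidate 3: (m,n)=(-2,-5) → π∥ = -2-5·λ ≈ -23.18034, π⊥ = -2-5·λ' ≈ -0.81966 ∈ [-1.3, -0.7) ⇒ IN Λ
candidate 4: (m,n)=(-1,0) → π∥ = -1+0·λ ≈ -1.00000, π⊥ = -1+0·λ' ≈ -1.00000 ∈ [-1.3, -0.7) ⇒ IN Λ
candidate 5: (m,n)=(0,0) → π∥ = 0+0·λ ≈ 0.00000, π⊥ = 0+0·λ' ≈ 0.00000 ∉ [-1.3, -0.7) ⇒ out
candidate 6: (m,n)=(-2,0) → π∥ = -2+0·λ ≈ -2.00000, π⊥ = -2+0·λ' ≈ -2.00000 ∉ [-1.3, -0.7) ⇒ out
candidate 7: (m,n)=(0,6) → π∥ = 0+6·λ ≈ 25.41641, π⊥ = 0+6·λ' ≈ -1.41641 ∉ [-1.3, -0.7) ⇒ out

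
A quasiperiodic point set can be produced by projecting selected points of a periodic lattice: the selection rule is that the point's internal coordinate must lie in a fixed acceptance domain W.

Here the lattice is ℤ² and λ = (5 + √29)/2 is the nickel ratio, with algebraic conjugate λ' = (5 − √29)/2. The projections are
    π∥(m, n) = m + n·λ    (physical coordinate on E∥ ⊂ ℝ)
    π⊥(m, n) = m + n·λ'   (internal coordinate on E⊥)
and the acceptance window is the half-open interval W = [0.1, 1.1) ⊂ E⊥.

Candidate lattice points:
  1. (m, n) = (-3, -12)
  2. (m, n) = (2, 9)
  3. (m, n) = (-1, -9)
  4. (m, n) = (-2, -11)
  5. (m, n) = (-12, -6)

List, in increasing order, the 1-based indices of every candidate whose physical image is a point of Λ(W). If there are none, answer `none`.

Numerically λ ≈ 5.1926 and λ' = −1/λ ≈ -0.1926.
#1 (-3,-12): internal coord -3 + (-12)·λ' = -0.6890; -0.6890 ∉ [0.1, 1.1) → out
#2 (2,9): internal coord 2 + (9)·λ' = +0.2668; +0.2668 ∈ [0.1, 1.1) → IN Λ
#3 (-1,-9): internal coord -1 + (-9)·λ' = +0.7332; +0.7332 ∈ [0.1, 1.1) → IN Λ
#4 (-2,-11): internal coord -2 + (-11)·λ' = +0.1184; +0.1184 ∈ [0.1, 1.1) → IN Λ
#5 (-12,-6): internal coord -12 + (-6)·λ' = -10.8445; -10.8445 ∉ [0.1, 1.1) → out

2, 3, 4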